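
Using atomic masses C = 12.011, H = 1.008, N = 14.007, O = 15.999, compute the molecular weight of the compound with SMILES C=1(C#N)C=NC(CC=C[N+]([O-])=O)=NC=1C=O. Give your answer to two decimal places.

Molecular formula: C9H6N4O3.
M = 9×12.011 + 6×1.008 + 4×14.007 + 3×15.999 = 218.17 g/mol.

218.17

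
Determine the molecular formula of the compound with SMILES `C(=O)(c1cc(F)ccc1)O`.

C7H5FO2

Heavy atoms from the SMILES: 7 C, 1 F, 2 O.
Implicit hydrogens by atom environment:
  4 × C (aromatic): 1 H each → 4
  2 × C (aromatic): no H
  1 × C: no H
  1 × F: no H
  1 × O: 1 H
  1 × O: no H
  Total hydrogens = 5.
Molecular formula: C7H5FO2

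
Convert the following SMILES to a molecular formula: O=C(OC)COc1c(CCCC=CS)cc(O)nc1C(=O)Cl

C14H16ClNO5S

Heavy atoms from the SMILES: 14 C, 1 Cl, 1 N, 5 O, 1 S.
Implicit hydrogens by atom environment:
  4 × C: 2 H each → 8
  4 × C (aromatic): no H
  4 × O: no H
  2 × C: 1 H each → 2
  2 × C: no H
  1 × C: 3 H
  1 × C (aromatic): 1 H
  1 × Cl: no H
  1 × N (aromatic): no H
  1 × O: 1 H
  1 × S: 1 H
  Total hydrogens = 16.
Molecular formula: C14H16ClNO5S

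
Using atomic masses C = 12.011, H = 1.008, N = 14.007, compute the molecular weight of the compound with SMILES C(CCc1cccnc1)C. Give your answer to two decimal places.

Molecular formula: C9H13N.
M = 9×12.011 + 13×1.008 + 1×14.007 = 135.21 g/mol.

135.21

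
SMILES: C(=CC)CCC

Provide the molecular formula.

C6H12

Heavy atoms from the SMILES: 6 C.
Implicit hydrogens by atom environment:
  2 × C: 3 H each → 6
  2 × C: 2 H each → 4
  2 × C: 1 H each → 2
  Total hydrogens = 12.
Molecular formula: C6H12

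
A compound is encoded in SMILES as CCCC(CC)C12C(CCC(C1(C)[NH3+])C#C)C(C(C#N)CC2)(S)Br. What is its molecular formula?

C20H32BrN2S+

Heavy atoms from the SMILES: 1 Br, 20 C, 2 N, 1 S.
Implicit hydrogens by atom environment:
  7 × C: 2 H each → 14
  5 × C: 1 H each → 5
  5 × C: no H
  3 × C: 3 H each → 9
  1 × Br: no H
  1 × N (charge +1): 3 H
  1 × N: no H
  1 × S: 1 H
  Total hydrogens = 32.
Net charge +1.
Molecular formula: C20H32BrN2S+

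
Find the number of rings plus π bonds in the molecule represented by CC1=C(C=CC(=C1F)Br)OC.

4

Molecular formula from the SMILES: C8H8BrFO.
DoU = (2C + 2 + N − H − X)/2 = (2·8 + 2 + 0 − 8 − 2)/2 = 8/2 = 4.
(Structurally: 1 ring(s) + 3 π bond(s) = 4.)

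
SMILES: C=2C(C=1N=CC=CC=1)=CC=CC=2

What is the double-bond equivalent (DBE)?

8

Molecular formula from the SMILES: C11H9N.
DoU = (2C + 2 + N − H − X)/2 = (2·11 + 2 + 1 − 9 − 0)/2 = 16/2 = 8.
(Structurally: 2 ring(s) + 6 π bond(s) = 8.)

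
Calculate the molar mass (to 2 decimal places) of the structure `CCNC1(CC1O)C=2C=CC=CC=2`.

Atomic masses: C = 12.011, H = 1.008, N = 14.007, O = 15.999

Molecular formula: C11H15NO.
M = 11×12.011 + 15×1.008 + 1×14.007 + 1×15.999 = 177.25 g/mol.

177.25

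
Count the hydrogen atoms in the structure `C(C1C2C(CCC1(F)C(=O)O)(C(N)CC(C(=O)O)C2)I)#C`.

17

Hydrogens are implicit in SMILES; fill each atom to its normal valence:
  5 × C: 1 H each → 5
  5 × C: no H
  4 × C: 2 H each → 8
  2 × O: 1 H each → 2
  2 × O: no H
  1 × F: no H
  1 × I: no H
  1 × N: 2 H
  Total hydrogens = 17.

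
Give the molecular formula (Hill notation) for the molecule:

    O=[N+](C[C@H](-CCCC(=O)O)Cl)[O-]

C6H10ClNO4

Heavy atoms from the SMILES: 6 C, 1 Cl, 1 N, 4 O.
Implicit hydrogens by atom environment:
  4 × C: 2 H each → 8
  2 × O: no H
  1 × C: 1 H
  1 × C: no H
  1 × Cl: no H
  1 × N (charge +1): no H
  1 × O: 1 H
  1 × O (charge -1): no H
  Total hydrogens = 10.
Molecular formula: C6H10ClNO4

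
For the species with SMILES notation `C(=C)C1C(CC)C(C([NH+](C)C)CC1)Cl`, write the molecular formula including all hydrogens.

Heavy atoms from the SMILES: 12 C, 1 Cl, 1 N.
Implicit hydrogens by atom environment:
  5 × C: 1 H each → 5
  4 × C: 2 H each → 8
  3 × C: 3 H each → 9
  1 × Cl: no H
  1 × N (charge +1): 1 H
  Total hydrogens = 23.
Net charge +1.
Molecular formula: C12H23ClN+

C12H23ClN+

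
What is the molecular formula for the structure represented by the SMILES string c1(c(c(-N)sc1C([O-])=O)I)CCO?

Heavy atoms from the SMILES: 7 C, 1 I, 1 N, 3 O, 1 S.
Implicit hydrogens by atom environment:
  4 × C (aromatic): no H
  2 × C: 2 H each → 4
  1 × C: no H
  1 × I: no H
  1 × N: 2 H
  1 × O: 1 H
  1 × O: no H
  1 × O (charge -1): no H
  1 × S (aromatic): no H
  Total hydrogens = 7.
Net charge -1.
Molecular formula: C7H7INO3S-

C7H7INO3S-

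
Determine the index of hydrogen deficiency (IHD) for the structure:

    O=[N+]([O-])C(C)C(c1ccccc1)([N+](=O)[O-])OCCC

Molecular formula from the SMILES: C12H16N2O5.
DoU = (2C + 2 + N − H − X)/2 = (2·12 + 2 + 2 − 16 − 0)/2 = 12/2 = 6.
(Structurally: 1 ring(s) + 5 π bond(s) = 6.)

6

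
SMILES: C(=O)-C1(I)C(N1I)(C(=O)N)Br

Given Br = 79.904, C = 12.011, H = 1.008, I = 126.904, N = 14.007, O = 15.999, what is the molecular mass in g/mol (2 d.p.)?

Molecular formula: C4H3BrI2N2O2.
M = 1×79.904 + 4×12.011 + 3×1.008 + 2×126.904 + 2×14.007 + 2×15.999 = 444.79 g/mol.

444.79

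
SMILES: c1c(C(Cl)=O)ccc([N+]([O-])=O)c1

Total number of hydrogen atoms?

4

Hydrogens are implicit in SMILES; fill each atom to its normal valence:
  4 × C (aromatic): 1 H each → 4
  2 × C (aromatic): no H
  2 × O: no H
  1 × C: no H
  1 × Cl: no H
  1 × N (charge +1): no H
  1 × O (charge -1): no H
  Total hydrogens = 4.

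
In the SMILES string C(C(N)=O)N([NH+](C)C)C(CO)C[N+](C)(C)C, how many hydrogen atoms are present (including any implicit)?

26

Hydrogens are implicit in SMILES; fill each atom to its normal valence:
  5 × C: 3 H each → 15
  3 × C: 2 H each → 6
  1 × C: 1 H
  1 × C: no H
  1 × N: 2 H
  1 × N (charge +1): 1 H
  1 × N: no H
  1 × N (charge +1): no H
  1 × O: 1 H
  1 × O: no H
  Total hydrogens = 26.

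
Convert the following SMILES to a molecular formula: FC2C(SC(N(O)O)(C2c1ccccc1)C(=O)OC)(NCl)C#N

C13H13ClFN3O4S

Heavy atoms from the SMILES: 13 C, 1 Cl, 1 F, 3 N, 4 O, 1 S.
Implicit hydrogens by atom environment:
  5 × C (aromatic): 1 H each → 5
  4 × C: no H
  2 × C: 1 H each → 2
  2 × N: no H
  2 × O: 1 H each → 2
  2 × O: no H
  1 × C: 3 H
  1 × C (aromatic): no H
  1 × Cl: no H
  1 × F: no H
  1 × N: 1 H
  1 × S: no H
  Total hydrogens = 13.
Molecular formula: C13H13ClFN3O4S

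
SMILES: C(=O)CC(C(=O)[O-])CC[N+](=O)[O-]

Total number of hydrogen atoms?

8

Hydrogens are implicit in SMILES; fill each atom to its normal valence:
  3 × C: 2 H each → 6
  3 × O: no H
  2 × C: 1 H each → 2
  2 × O (charge -1): no H
  1 × C: no H
  1 × N (charge +1): no H
  Total hydrogens = 8.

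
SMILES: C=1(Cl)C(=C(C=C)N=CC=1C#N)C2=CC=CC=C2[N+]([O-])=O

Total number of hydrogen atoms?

Hydrogens are implicit in SMILES; fill each atom to its normal valence:
  6 × C (aromatic): no H
  5 × C (aromatic): 1 H each → 5
  1 × C: 2 H
  1 × C: 1 H
  1 × C: no H
  1 × Cl: no H
  1 × N (aromatic): no H
  1 × N: no H
  1 × N (charge +1): no H
  1 × O: no H
  1 × O (charge -1): no H
  Total hydrogens = 8.

8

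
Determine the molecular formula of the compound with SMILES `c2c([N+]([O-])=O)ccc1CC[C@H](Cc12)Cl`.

C10H10ClNO2

Heavy atoms from the SMILES: 10 C, 1 Cl, 1 N, 2 O.
Implicit hydrogens by atom environment:
  3 × C: 2 H each → 6
  3 × C (aromatic): 1 H each → 3
  3 × C (aromatic): no H
  1 × C: 1 H
  1 × Cl: no H
  1 × N (charge +1): no H
  1 × O: no H
  1 × O (charge -1): no H
  Total hydrogens = 10.
Molecular formula: C10H10ClNO2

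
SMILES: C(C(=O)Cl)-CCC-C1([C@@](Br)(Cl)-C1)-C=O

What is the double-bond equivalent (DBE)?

3

Molecular formula from the SMILES: C9H11BrCl2O2.
DoU = (2C + 2 + N − H − X)/2 = (2·9 + 2 + 0 − 11 − 3)/2 = 6/2 = 3.
(Structurally: 1 ring(s) + 2 π bond(s) = 3.)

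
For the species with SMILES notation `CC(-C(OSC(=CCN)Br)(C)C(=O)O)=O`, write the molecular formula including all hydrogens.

C8H12BrNO4S

Heavy atoms from the SMILES: 1 Br, 8 C, 1 N, 4 O, 1 S.
Implicit hydrogens by atom environment:
  4 × C: no H
  3 × O: no H
  2 × C: 3 H each → 6
  1 × Br: no H
  1 × C: 2 H
  1 × C: 1 H
  1 × N: 2 H
  1 × O: 1 H
  1 × S: no H
  Total hydrogens = 12.
Molecular formula: C8H12BrNO4S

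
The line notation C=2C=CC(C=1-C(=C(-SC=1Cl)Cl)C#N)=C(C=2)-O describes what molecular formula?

Heavy atoms from the SMILES: 11 C, 2 Cl, 1 N, 1 O, 1 S.
Implicit hydrogens by atom environment:
  6 × C (aromatic): no H
  4 × C (aromatic): 1 H each → 4
  2 × Cl: no H
  1 × C: no H
  1 × N: no H
  1 × O: 1 H
  1 × S (aromatic): no H
  Total hydrogens = 5.
Molecular formula: C11H5Cl2NOS

C11H5Cl2NOS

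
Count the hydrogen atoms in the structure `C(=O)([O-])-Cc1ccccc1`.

7

Hydrogens are implicit in SMILES; fill each atom to its normal valence:
  5 × C (aromatic): 1 H each → 5
  1 × C: 2 H
  1 × C (aromatic): no H
  1 × C: no H
  1 × O: no H
  1 × O (charge -1): no H
  Total hydrogens = 7.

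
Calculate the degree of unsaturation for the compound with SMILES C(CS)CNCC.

0

Molecular formula from the SMILES: C5H13NS.
DoU = (2C + 2 + N − H − X)/2 = (2·5 + 2 + 1 − 13 − 0)/2 = 0/2 = 0.
(Structurally: 0 ring(s) + 0 π bond(s) = 0.)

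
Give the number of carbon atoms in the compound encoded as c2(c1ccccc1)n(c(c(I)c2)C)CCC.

The symbol for carbon appears 14 times in the SMILES. Lowercase c denotes aromatic carbon and counts toward C.

14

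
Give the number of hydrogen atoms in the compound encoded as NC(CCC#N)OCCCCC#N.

15

Hydrogens are implicit in SMILES; fill each atom to its normal valence:
  6 × C: 2 H each → 12
  2 × C: no H
  2 × N: no H
  1 × C: 1 H
  1 × N: 2 H
  1 × O: no H
  Total hydrogens = 15.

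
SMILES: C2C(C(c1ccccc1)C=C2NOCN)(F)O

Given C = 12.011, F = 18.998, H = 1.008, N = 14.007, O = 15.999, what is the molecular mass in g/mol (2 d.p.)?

238.26

Molecular formula: C12H15FN2O2.
M = 12×12.011 + 1×18.998 + 15×1.008 + 2×14.007 + 2×15.999 = 238.26 g/mol.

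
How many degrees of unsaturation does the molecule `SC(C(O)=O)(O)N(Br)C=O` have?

2

Molecular formula from the SMILES: C3H4BrNO4S.
DoU = (2C + 2 + N − H − X)/2 = (2·3 + 2 + 1 − 4 − 1)/2 = 4/2 = 2.
(Structurally: 0 ring(s) + 2 π bond(s) = 2.)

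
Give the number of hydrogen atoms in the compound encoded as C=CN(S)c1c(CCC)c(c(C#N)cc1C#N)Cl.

Hydrogens are implicit in SMILES; fill each atom to its normal valence:
  5 × C (aromatic): no H
  3 × C: 2 H each → 6
  3 × N: no H
  2 × C: no H
  1 × C: 3 H
  1 × C (aromatic): 1 H
  1 × C: 1 H
  1 × Cl: no H
  1 × S: 1 H
  Total hydrogens = 12.

12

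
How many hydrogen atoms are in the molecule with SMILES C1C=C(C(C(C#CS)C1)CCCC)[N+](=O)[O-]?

17

Hydrogens are implicit in SMILES; fill each atom to its normal valence:
  5 × C: 2 H each → 10
  3 × C: 1 H each → 3
  3 × C: no H
  1 × C: 3 H
  1 × N (charge +1): no H
  1 × O: no H
  1 × O (charge -1): no H
  1 × S: 1 H
  Total hydrogens = 17.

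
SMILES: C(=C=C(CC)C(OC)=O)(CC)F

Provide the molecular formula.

C9H13FO2

Heavy atoms from the SMILES: 9 C, 1 F, 2 O.
Implicit hydrogens by atom environment:
  4 × C: no H
  3 × C: 3 H each → 9
  2 × C: 2 H each → 4
  2 × O: no H
  1 × F: no H
  Total hydrogens = 13.
Molecular formula: C9H13FO2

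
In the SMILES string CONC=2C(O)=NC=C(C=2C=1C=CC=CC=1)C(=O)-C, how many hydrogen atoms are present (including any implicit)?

14

Hydrogens are implicit in SMILES; fill each atom to its normal valence:
  6 × C (aromatic): 1 H each → 6
  5 × C (aromatic): no H
  2 × C: 3 H each → 6
  2 × O: no H
  1 × C: no H
  1 × N: 1 H
  1 × N (aromatic): no H
  1 × O: 1 H
  Total hydrogens = 14.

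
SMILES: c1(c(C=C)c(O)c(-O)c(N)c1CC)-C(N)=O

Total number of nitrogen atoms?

2

The symbol for nitrogen appears 2 times in the SMILES.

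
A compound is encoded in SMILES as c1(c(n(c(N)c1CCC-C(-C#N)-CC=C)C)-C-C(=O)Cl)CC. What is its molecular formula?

C17H24ClN3O

Heavy atoms from the SMILES: 17 C, 1 Cl, 3 N, 1 O.
Implicit hydrogens by atom environment:
  7 × C: 2 H each → 14
  4 × C (aromatic): no H
  2 × C: 3 H each → 6
  2 × C: 1 H each → 2
  2 × C: no H
  1 × Cl: no H
  1 × N: 2 H
  1 × N (aromatic): no H
  1 × N: no H
  1 × O: no H
  Total hydrogens = 24.
Molecular formula: C17H24ClN3O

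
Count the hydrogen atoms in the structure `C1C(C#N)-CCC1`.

Hydrogens are implicit in SMILES; fill each atom to its normal valence:
  4 × C: 2 H each → 8
  1 × C: 1 H
  1 × C: no H
  1 × N: no H
  Total hydrogens = 9.

9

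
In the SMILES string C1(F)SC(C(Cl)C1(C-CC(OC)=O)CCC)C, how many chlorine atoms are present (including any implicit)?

1

The symbol for chlorine appears 1 time in the SMILES.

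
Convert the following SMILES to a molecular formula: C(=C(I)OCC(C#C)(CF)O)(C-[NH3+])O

Heavy atoms from the SMILES: 8 C, 1 F, 1 I, 1 N, 3 O.
Implicit hydrogens by atom environment:
  4 × C: no H
  3 × C: 2 H each → 6
  2 × O: 1 H each → 2
  1 × C: 1 H
  1 × F: no H
  1 × I: no H
  1 × N (charge +1): 3 H
  1 × O: no H
  Total hydrogens = 12.
Net charge +1.
Molecular formula: C8H12FINO3+

C8H12FINO3+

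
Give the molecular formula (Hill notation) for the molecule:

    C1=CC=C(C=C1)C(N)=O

Heavy atoms from the SMILES: 7 C, 1 N, 1 O.
Implicit hydrogens by atom environment:
  5 × C (aromatic): 1 H each → 5
  1 × C (aromatic): no H
  1 × C: no H
  1 × N: 2 H
  1 × O: no H
  Total hydrogens = 7.
Molecular formula: C7H7NO

C7H7NO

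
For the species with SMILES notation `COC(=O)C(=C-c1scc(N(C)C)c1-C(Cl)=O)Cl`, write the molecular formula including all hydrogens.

Heavy atoms from the SMILES: 11 C, 2 Cl, 1 N, 3 O, 1 S.
Implicit hydrogens by atom environment:
  3 × C: 3 H each → 9
  3 × C (aromatic): no H
  3 × C: no H
  3 × O: no H
  2 × Cl: no H
  1 × C (aromatic): 1 H
  1 × C: 1 H
  1 × N: no H
  1 × S (aromatic): no H
  Total hydrogens = 11.
Molecular formula: C11H11Cl2NO3S

C11H11Cl2NO3S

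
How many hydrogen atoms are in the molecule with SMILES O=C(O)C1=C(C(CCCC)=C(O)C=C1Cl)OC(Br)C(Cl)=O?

Hydrogens are implicit in SMILES; fill each atom to its normal valence:
  5 × C (aromatic): no H
  3 × C: 2 H each → 6
  3 × O: no H
  2 × C: no H
  2 × Cl: no H
  2 × O: 1 H each → 2
  1 × Br: no H
  1 × C: 3 H
  1 × C (aromatic): 1 H
  1 × C: 1 H
  Total hydrogens = 13.

13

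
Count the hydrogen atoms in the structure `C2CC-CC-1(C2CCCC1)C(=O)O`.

Hydrogens are implicit in SMILES; fill each atom to its normal valence:
  8 × C: 2 H each → 16
  2 × C: no H
  1 × C: 1 H
  1 × O: 1 H
  1 × O: no H
  Total hydrogens = 18.

18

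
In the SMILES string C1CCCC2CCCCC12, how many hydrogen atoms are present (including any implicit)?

18

Hydrogens are implicit in SMILES; fill each atom to its normal valence:
  8 × C: 2 H each → 16
  2 × C: 1 H each → 2
  Total hydrogens = 18.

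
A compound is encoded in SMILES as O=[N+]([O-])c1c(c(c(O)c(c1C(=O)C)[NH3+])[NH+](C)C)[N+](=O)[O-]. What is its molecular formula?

Heavy atoms from the SMILES: 10 C, 4 N, 6 O.
Implicit hydrogens by atom environment:
  6 × C (aromatic): no H
  3 × C: 3 H each → 9
  3 × O: no H
  2 × N (charge +1): no H
  2 × O (charge -1): no H
  1 × C: no H
  1 × N (charge +1): 3 H
  1 × N (charge +1): 1 H
  1 × O: 1 H
  Total hydrogens = 14.
Net charge +2.
Molecular formula: [C10H14N4O6]2+

[C10H14N4O6]2+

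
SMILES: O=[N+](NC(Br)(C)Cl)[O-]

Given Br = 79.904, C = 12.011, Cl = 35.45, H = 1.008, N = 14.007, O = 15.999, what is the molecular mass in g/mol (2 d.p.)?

Molecular formula: C2H4BrClN2O2.
M = 1×79.904 + 2×12.011 + 1×35.45 + 4×1.008 + 2×14.007 + 2×15.999 = 203.42 g/mol.

203.42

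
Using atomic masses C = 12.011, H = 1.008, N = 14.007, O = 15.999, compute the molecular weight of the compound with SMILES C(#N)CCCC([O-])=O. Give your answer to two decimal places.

112.11

Molecular formula: C5H6NO2-.
M = 5×12.011 + 6×1.008 + 1×14.007 + 2×15.999 = 112.11 g/mol.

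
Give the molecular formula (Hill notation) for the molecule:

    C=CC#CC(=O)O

C5H4O2

Heavy atoms from the SMILES: 5 C, 2 O.
Implicit hydrogens by atom environment:
  3 × C: no H
  1 × C: 2 H
  1 × C: 1 H
  1 × O: 1 H
  1 × O: no H
  Total hydrogens = 4.
Molecular formula: C5H4O2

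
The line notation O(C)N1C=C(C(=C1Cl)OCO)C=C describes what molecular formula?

C8H10ClNO3

Heavy atoms from the SMILES: 8 C, 1 Cl, 1 N, 3 O.
Implicit hydrogens by atom environment:
  3 × C (aromatic): no H
  2 × C: 2 H each → 4
  2 × O: no H
  1 × C: 3 H
  1 × C (aromatic): 1 H
  1 × C: 1 H
  1 × Cl: no H
  1 × N (aromatic): no H
  1 × O: 1 H
  Total hydrogens = 10.
Molecular formula: C8H10ClNO3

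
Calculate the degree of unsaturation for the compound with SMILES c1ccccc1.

Molecular formula from the SMILES: C6H6.
DoU = (2C + 2 + N − H − X)/2 = (2·6 + 2 + 0 − 6 − 0)/2 = 8/2 = 4.
(Structurally: 1 ring(s) + 3 π bond(s) = 4.)

4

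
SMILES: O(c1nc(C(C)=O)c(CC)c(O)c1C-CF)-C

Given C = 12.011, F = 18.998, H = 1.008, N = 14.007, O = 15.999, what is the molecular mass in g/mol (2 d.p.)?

241.26

Molecular formula: C12H16FNO3.
M = 12×12.011 + 1×18.998 + 16×1.008 + 1×14.007 + 3×15.999 = 241.26 g/mol.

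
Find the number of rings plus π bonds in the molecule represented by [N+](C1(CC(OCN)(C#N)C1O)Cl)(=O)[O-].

4

Molecular formula from the SMILES: C6H8ClN3O4.
DoU = (2C + 2 + N − H − X)/2 = (2·6 + 2 + 3 − 8 − 1)/2 = 8/2 = 4.
(Structurally: 1 ring(s) + 3 π bond(s) = 4.)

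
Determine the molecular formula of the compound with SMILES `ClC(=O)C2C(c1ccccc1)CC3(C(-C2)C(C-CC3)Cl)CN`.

Heavy atoms from the SMILES: 18 C, 2 Cl, 1 N, 1 O.
Implicit hydrogens by atom environment:
  6 × C: 2 H each → 12
  5 × C (aromatic): 1 H each → 5
  4 × C: 1 H each → 4
  2 × C: no H
  2 × Cl: no H
  1 × C (aromatic): no H
  1 × N: 2 H
  1 × O: no H
  Total hydrogens = 23.
Molecular formula: C18H23Cl2NO

C18H23Cl2NO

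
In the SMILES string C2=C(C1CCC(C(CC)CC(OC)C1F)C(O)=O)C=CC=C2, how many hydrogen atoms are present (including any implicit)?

25

Hydrogens are implicit in SMILES; fill each atom to its normal valence:
  5 × C: 1 H each → 5
  5 × C (aromatic): 1 H each → 5
  4 × C: 2 H each → 8
  2 × C: 3 H each → 6
  2 × O: no H
  1 × C: no H
  1 × C (aromatic): no H
  1 × F: no H
  1 × O: 1 H
  Total hydrogens = 25.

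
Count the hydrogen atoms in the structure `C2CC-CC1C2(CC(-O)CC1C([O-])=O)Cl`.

Hydrogens are implicit in SMILES; fill each atom to its normal valence:
  6 × C: 2 H each → 12
  3 × C: 1 H each → 3
  2 × C: no H
  1 × Cl: no H
  1 × O: 1 H
  1 × O: no H
  1 × O (charge -1): no H
  Total hydrogens = 16.

16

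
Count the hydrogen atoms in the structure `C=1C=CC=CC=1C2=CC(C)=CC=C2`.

12

Hydrogens are implicit in SMILES; fill each atom to its normal valence:
  9 × C (aromatic): 1 H each → 9
  3 × C (aromatic): no H
  1 × C: 3 H
  Total hydrogens = 12.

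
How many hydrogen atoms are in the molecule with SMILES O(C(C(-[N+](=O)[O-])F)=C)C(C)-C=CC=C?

12

Hydrogens are implicit in SMILES; fill each atom to its normal valence:
  5 × C: 1 H each → 5
  2 × C: 2 H each → 4
  2 × O: no H
  1 × C: 3 H
  1 × C: no H
  1 × F: no H
  1 × N (charge +1): no H
  1 × O (charge -1): no H
  Total hydrogens = 12.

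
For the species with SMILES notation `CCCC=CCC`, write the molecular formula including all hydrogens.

C7H14

Heavy atoms from the SMILES: 7 C.
Implicit hydrogens by atom environment:
  3 × C: 2 H each → 6
  2 × C: 3 H each → 6
  2 × C: 1 H each → 2
  Total hydrogens = 14.
Molecular formula: C7H14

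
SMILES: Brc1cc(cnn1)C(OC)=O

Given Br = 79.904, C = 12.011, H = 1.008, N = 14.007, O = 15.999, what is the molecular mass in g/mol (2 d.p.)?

217.02

Molecular formula: C6H5BrN2O2.
M = 1×79.904 + 6×12.011 + 5×1.008 + 2×14.007 + 2×15.999 = 217.02 g/mol.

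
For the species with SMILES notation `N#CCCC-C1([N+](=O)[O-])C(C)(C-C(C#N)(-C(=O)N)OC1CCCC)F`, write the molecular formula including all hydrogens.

Heavy atoms from the SMILES: 16 C, 1 F, 4 N, 4 O.
Implicit hydrogens by atom environment:
  7 × C: 2 H each → 14
  6 × C: no H
  3 × O: no H
  2 × C: 3 H each → 6
  2 × N: no H
  1 × C: 1 H
  1 × F: no H
  1 × N: 2 H
  1 × N (charge +1): no H
  1 × O (charge -1): no H
  Total hydrogens = 23.
Molecular formula: C16H23FN4O4

C16H23FN4O4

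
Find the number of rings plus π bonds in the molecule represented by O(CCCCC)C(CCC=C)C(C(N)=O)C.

Molecular formula from the SMILES: C13H25NO2.
DoU = (2C + 2 + N − H − X)/2 = (2·13 + 2 + 1 − 25 − 0)/2 = 4/2 = 2.
(Structurally: 0 ring(s) + 2 π bond(s) = 2.)

2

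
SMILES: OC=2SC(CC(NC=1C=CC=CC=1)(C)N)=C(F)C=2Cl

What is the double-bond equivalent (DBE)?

Molecular formula from the SMILES: C13H14ClFN2OS.
DoU = (2C + 2 + N − H − X)/2 = (2·13 + 2 + 2 − 14 − 2)/2 = 14/2 = 7.
(Structurally: 2 ring(s) + 5 π bond(s) = 7.)

7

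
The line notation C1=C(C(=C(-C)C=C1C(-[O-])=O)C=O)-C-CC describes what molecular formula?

Heavy atoms from the SMILES: 12 C, 3 O.
Implicit hydrogens by atom environment:
  4 × C (aromatic): no H
  2 × C: 3 H each → 6
  2 × C: 2 H each → 4
  2 × C (aromatic): 1 H each → 2
  2 × O: no H
  1 × C: 1 H
  1 × C: no H
  1 × O (charge -1): no H
  Total hydrogens = 13.
Net charge -1.
Molecular formula: C12H13O3-

C12H13O3-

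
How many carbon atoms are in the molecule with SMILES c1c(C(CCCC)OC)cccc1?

The symbol for carbon appears 12 times in the SMILES. Lowercase c denotes aromatic carbon and counts toward C.

12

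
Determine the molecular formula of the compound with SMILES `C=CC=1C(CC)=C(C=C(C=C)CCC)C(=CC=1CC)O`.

C19H26O

Heavy atoms from the SMILES: 19 C, 1 O.
Implicit hydrogens by atom environment:
  6 × C: 2 H each → 12
  5 × C (aromatic): no H
  3 × C: 3 H each → 9
  3 × C: 1 H each → 3
  1 × C (aromatic): 1 H
  1 × C: no H
  1 × O: 1 H
  Total hydrogens = 26.
Molecular formula: C19H26O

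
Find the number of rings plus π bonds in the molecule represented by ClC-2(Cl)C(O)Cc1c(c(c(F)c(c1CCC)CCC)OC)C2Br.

5

Molecular formula from the SMILES: C17H22BrCl2FO2.
DoU = (2C + 2 + N − H − X)/2 = (2·17 + 2 + 0 − 22 − 4)/2 = 10/2 = 5.
(Structurally: 2 ring(s) + 3 π bond(s) = 5.)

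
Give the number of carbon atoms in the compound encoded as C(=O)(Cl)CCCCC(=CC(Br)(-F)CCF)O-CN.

11

The symbol for carbon appears 11 times in the SMILES. (Cl is a single chlorine, not C + l.)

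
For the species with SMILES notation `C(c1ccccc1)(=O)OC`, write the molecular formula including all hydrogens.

C8H8O2

Heavy atoms from the SMILES: 8 C, 2 O.
Implicit hydrogens by atom environment:
  5 × C (aromatic): 1 H each → 5
  2 × O: no H
  1 × C: 3 H
  1 × C (aromatic): no H
  1 × C: no H
  Total hydrogens = 8.
Molecular formula: C8H8O2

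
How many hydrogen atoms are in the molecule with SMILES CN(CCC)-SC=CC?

Hydrogens are implicit in SMILES; fill each atom to its normal valence:
  3 × C: 3 H each → 9
  2 × C: 2 H each → 4
  2 × C: 1 H each → 2
  1 × N: no H
  1 × S: no H
  Total hydrogens = 15.

15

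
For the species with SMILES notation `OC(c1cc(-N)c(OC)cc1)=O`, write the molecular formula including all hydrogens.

C8H9NO3

Heavy atoms from the SMILES: 8 C, 1 N, 3 O.
Implicit hydrogens by atom environment:
  3 × C (aromatic): 1 H each → 3
  3 × C (aromatic): no H
  2 × O: no H
  1 × C: 3 H
  1 × C: no H
  1 × N: 2 H
  1 × O: 1 H
  Total hydrogens = 9.
Molecular formula: C8H9NO3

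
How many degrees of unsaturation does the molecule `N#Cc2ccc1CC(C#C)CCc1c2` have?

Molecular formula from the SMILES: C13H11N.
DoU = (2C + 2 + N − H − X)/2 = (2·13 + 2 + 1 − 11 − 0)/2 = 18/2 = 9.
(Structurally: 2 ring(s) + 7 π bond(s) = 9.)

9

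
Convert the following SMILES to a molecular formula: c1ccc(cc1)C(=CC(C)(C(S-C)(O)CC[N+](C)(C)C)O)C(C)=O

Heavy atoms from the SMILES: 19 C, 1 N, 3 O, 1 S.
Implicit hydrogens by atom environment:
  6 × C: 3 H each → 18
  5 × C (aromatic): 1 H each → 5
  4 × C: no H
  2 × C: 2 H each → 4
  2 × O: 1 H each → 2
  1 × C: 1 H
  1 × C (aromatic): no H
  1 × N (charge +1): no H
  1 × O: no H
  1 × S: no H
  Total hydrogens = 30.
Net charge +1.
Molecular formula: C19H30NO3S+

C19H30NO3S+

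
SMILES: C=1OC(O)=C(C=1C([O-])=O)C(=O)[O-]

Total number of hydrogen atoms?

2

Hydrogens are implicit in SMILES; fill each atom to its normal valence:
  3 × C (aromatic): no H
  2 × C: no H
  2 × O: no H
  2 × O (charge -1): no H
  1 × C (aromatic): 1 H
  1 × O: 1 H
  1 × O (aromatic): no H
  Total hydrogens = 2.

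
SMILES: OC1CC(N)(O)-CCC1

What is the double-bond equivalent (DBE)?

Molecular formula from the SMILES: C6H13NO2.
DoU = (2C + 2 + N − H − X)/2 = (2·6 + 2 + 1 − 13 − 0)/2 = 2/2 = 1.
(Structurally: 1 ring(s) + 0 π bond(s) = 1.)

1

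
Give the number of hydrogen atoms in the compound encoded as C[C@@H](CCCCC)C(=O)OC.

18

Hydrogens are implicit in SMILES; fill each atom to its normal valence:
  4 × C: 2 H each → 8
  3 × C: 3 H each → 9
  2 × O: no H
  1 × C: 1 H
  1 × C: no H
  Total hydrogens = 18.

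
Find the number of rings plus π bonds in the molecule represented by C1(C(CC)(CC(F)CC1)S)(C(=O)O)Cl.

2

Molecular formula from the SMILES: C9H14ClFO2S.
DoU = (2C + 2 + N − H − X)/2 = (2·9 + 2 + 0 − 14 − 2)/2 = 4/2 = 2.
(Structurally: 1 ring(s) + 1 π bond(s) = 2.)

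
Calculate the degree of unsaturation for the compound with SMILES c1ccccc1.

Molecular formula from the SMILES: C6H6.
DoU = (2C + 2 + N − H − X)/2 = (2·6 + 2 + 0 − 6 − 0)/2 = 8/2 = 4.
(Structurally: 1 ring(s) + 3 π bond(s) = 4.)

4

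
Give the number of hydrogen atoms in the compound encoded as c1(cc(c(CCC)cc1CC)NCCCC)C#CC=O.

25

Hydrogens are implicit in SMILES; fill each atom to its normal valence:
  6 × C: 2 H each → 12
  4 × C (aromatic): no H
  3 × C: 3 H each → 9
  2 × C (aromatic): 1 H each → 2
  2 × C: no H
  1 × C: 1 H
  1 × N: 1 H
  1 × O: no H
  Total hydrogens = 25.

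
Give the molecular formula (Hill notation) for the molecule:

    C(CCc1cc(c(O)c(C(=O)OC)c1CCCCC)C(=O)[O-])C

C18H25O5-

Heavy atoms from the SMILES: 18 C, 5 O.
Implicit hydrogens by atom environment:
  7 × C: 2 H each → 14
  5 × C (aromatic): no H
  3 × C: 3 H each → 9
  3 × O: no H
  2 × C: no H
  1 × C (aromatic): 1 H
  1 × O: 1 H
  1 × O (charge -1): no H
  Total hydrogens = 25.
Net charge -1.
Molecular formula: C18H25O5-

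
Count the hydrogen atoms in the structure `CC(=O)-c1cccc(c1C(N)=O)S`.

9

Hydrogens are implicit in SMILES; fill each atom to its normal valence:
  3 × C (aromatic): 1 H each → 3
  3 × C (aromatic): no H
  2 × C: no H
  2 × O: no H
  1 × C: 3 H
  1 × N: 2 H
  1 × S: 1 H
  Total hydrogens = 9.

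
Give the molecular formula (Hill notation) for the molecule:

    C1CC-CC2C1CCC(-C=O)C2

C11H18O

Heavy atoms from the SMILES: 11 C, 1 O.
Implicit hydrogens by atom environment:
  7 × C: 2 H each → 14
  4 × C: 1 H each → 4
  1 × O: no H
  Total hydrogens = 18.
Molecular formula: C11H18O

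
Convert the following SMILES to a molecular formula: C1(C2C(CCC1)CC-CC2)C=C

Heavy atoms from the SMILES: 12 C.
Implicit hydrogens by atom environment:
  8 × C: 2 H each → 16
  4 × C: 1 H each → 4
  Total hydrogens = 20.
Molecular formula: C12H20

C12H20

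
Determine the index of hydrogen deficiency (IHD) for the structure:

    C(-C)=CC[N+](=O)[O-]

2

Molecular formula from the SMILES: C4H7NO2.
DoU = (2C + 2 + N − H − X)/2 = (2·4 + 2 + 1 − 7 − 0)/2 = 4/2 = 2.
(Structurally: 0 ring(s) + 2 π bond(s) = 2.)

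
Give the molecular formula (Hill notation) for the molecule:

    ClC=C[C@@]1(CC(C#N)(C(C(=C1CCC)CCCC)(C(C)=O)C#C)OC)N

Heavy atoms from the SMILES: 21 C, 1 Cl, 2 N, 2 O.
Implicit hydrogens by atom environment:
  8 × C: no H
  6 × C: 2 H each → 12
  4 × C: 3 H each → 12
  3 × C: 1 H each → 3
  2 × O: no H
  1 × Cl: no H
  1 × N: 2 H
  1 × N: no H
  Total hydrogens = 29.
Molecular formula: C21H29ClN2O2

C21H29ClN2O2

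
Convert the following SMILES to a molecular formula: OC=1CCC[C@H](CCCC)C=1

Heavy atoms from the SMILES: 10 C, 1 O.
Implicit hydrogens by atom environment:
  6 × C: 2 H each → 12
  2 × C: 1 H each → 2
  1 × C: 3 H
  1 × C: no H
  1 × O: 1 H
  Total hydrogens = 18.
Molecular formula: C10H18O

C10H18O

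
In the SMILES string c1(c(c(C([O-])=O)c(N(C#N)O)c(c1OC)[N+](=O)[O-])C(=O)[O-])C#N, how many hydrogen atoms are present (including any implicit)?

4

Hydrogens are implicit in SMILES; fill each atom to its normal valence:
  6 × C (aromatic): no H
  4 × C: no H
  4 × O: no H
  3 × N: no H
  3 × O (charge -1): no H
  1 × C: 3 H
  1 × N (charge +1): no H
  1 × O: 1 H
  Total hydrogens = 4.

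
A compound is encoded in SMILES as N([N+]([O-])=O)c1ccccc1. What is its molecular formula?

C6H6N2O2

Heavy atoms from the SMILES: 6 C, 2 N, 2 O.
Implicit hydrogens by atom environment:
  5 × C (aromatic): 1 H each → 5
  1 × C (aromatic): no H
  1 × N: 1 H
  1 × N (charge +1): no H
  1 × O: no H
  1 × O (charge -1): no H
  Total hydrogens = 6.
Molecular formula: C6H6N2O2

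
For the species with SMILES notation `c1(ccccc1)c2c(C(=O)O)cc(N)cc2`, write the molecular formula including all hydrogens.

C13H11NO2

Heavy atoms from the SMILES: 13 C, 1 N, 2 O.
Implicit hydrogens by atom environment:
  8 × C (aromatic): 1 H each → 8
  4 × C (aromatic): no H
  1 × C: no H
  1 × N: 2 H
  1 × O: 1 H
  1 × O: no H
  Total hydrogens = 11.
Molecular formula: C13H11NO2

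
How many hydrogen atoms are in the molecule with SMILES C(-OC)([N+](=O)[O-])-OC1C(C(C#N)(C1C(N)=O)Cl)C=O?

Hydrogens are implicit in SMILES; fill each atom to its normal valence:
  5 × C: 1 H each → 5
  5 × O: no H
  3 × C: no H
  1 × C: 3 H
  1 × Cl: no H
  1 × N: 2 H
  1 × N: no H
  1 × N (charge +1): no H
  1 × O (charge -1): no H
  Total hydrogens = 10.

10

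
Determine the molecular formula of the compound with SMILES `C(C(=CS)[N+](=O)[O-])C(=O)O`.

Heavy atoms from the SMILES: 4 C, 1 N, 4 O, 1 S.
Implicit hydrogens by atom environment:
  2 × C: no H
  2 × O: no H
  1 × C: 2 H
  1 × C: 1 H
  1 × N (charge +1): no H
  1 × O: 1 H
  1 × O (charge -1): no H
  1 × S: 1 H
  Total hydrogens = 5.
Molecular formula: C4H5NO4S

C4H5NO4S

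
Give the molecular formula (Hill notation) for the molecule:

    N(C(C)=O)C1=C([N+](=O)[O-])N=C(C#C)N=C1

Heavy atoms from the SMILES: 8 C, 4 N, 3 O.
Implicit hydrogens by atom environment:
  3 × C (aromatic): no H
  2 × C: no H
  2 × N (aromatic): no H
  2 × O: no H
  1 × C: 3 H
  1 × C (aromatic): 1 H
  1 × C: 1 H
  1 × N: 1 H
  1 × N (charge +1): no H
  1 × O (charge -1): no H
  Total hydrogens = 6.
Molecular formula: C8H6N4O3

C8H6N4O3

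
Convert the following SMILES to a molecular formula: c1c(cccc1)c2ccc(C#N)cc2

C13H9N

Heavy atoms from the SMILES: 13 C, 1 N.
Implicit hydrogens by atom environment:
  9 × C (aromatic): 1 H each → 9
  3 × C (aromatic): no H
  1 × C: no H
  1 × N: no H
  Total hydrogens = 9.
Molecular formula: C13H9N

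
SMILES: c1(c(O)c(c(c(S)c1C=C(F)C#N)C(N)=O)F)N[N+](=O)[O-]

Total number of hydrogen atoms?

Hydrogens are implicit in SMILES; fill each atom to its normal valence:
  6 × C (aromatic): no H
  3 × C: no H
  2 × F: no H
  2 × O: no H
  1 × C: 1 H
  1 × N: 2 H
  1 × N: 1 H
  1 × N: no H
  1 × N (charge +1): no H
  1 × O: 1 H
  1 × O (charge -1): no H
  1 × S: 1 H
  Total hydrogens = 6.

6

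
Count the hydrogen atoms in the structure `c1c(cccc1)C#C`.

Hydrogens are implicit in SMILES; fill each atom to its normal valence:
  5 × C (aromatic): 1 H each → 5
  1 × C: 1 H
  1 × C (aromatic): no H
  1 × C: no H
  Total hydrogens = 6.

6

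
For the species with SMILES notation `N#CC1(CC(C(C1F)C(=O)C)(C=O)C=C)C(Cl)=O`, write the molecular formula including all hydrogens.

Heavy atoms from the SMILES: 12 C, 1 Cl, 1 F, 1 N, 3 O.
Implicit hydrogens by atom environment:
  5 × C: no H
  4 × C: 1 H each → 4
  3 × O: no H
  2 × C: 2 H each → 4
  1 × C: 3 H
  1 × Cl: no H
  1 × F: no H
  1 × N: no H
  Total hydrogens = 11.
Molecular formula: C12H11ClFNO3

C12H11ClFNO3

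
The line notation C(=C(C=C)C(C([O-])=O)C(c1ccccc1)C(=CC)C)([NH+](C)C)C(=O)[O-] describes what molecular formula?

Heavy atoms from the SMILES: 20 C, 1 N, 4 O.
Implicit hydrogens by atom environment:
  5 × C (aromatic): 1 H each → 5
  5 × C: no H
  4 × C: 3 H each → 12
  4 × C: 1 H each → 4
  2 × O: no H
  2 × O (charge -1): no H
  1 × C: 2 H
  1 × C (aromatic): no H
  1 × N (charge +1): 1 H
  Total hydrogens = 24.
Net charge -1.
Molecular formula: C20H24NO4-

C20H24NO4-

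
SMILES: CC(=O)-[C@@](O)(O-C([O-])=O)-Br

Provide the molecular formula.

Heavy atoms from the SMILES: 1 Br, 4 C, 5 O.
Implicit hydrogens by atom environment:
  3 × C: no H
  3 × O: no H
  1 × Br: no H
  1 × C: 3 H
  1 × O: 1 H
  1 × O (charge -1): no H
  Total hydrogens = 4.
Net charge -1.
Molecular formula: C4H4BrO5-

C4H4BrO5-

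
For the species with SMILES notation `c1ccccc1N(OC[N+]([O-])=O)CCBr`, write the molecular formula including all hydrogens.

C9H11BrN2O3

Heavy atoms from the SMILES: 1 Br, 9 C, 2 N, 3 O.
Implicit hydrogens by atom environment:
  5 × C (aromatic): 1 H each → 5
  3 × C: 2 H each → 6
  2 × O: no H
  1 × Br: no H
  1 × C (aromatic): no H
  1 × N: no H
  1 × N (charge +1): no H
  1 × O (charge -1): no H
  Total hydrogens = 11.
Molecular formula: C9H11BrN2O3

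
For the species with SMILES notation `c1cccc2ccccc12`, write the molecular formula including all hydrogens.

Heavy atoms from the SMILES: 10 C.
Implicit hydrogens by atom environment:
  8 × C (aromatic): 1 H each → 8
  2 × C (aromatic): no H
  Total hydrogens = 8.
Molecular formula: C10H8

C10H8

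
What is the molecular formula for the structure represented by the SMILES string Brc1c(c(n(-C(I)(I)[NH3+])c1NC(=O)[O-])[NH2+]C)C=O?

Heavy atoms from the SMILES: 1 Br, 8 C, 2 I, 4 N, 3 O.
Implicit hydrogens by atom environment:
  4 × C (aromatic): no H
  2 × C: no H
  2 × I: no H
  2 × O: no H
  1 × Br: no H
  1 × C: 3 H
  1 × C: 1 H
  1 × N (charge +1): 3 H
  1 × N (charge +1): 2 H
  1 × N: 1 H
  1 × N (aromatic): no H
  1 × O (charge -1): no H
  Total hydrogens = 10.
Net charge +1.
Molecular formula: C8H10BrI2N4O3+

C8H10BrI2N4O3+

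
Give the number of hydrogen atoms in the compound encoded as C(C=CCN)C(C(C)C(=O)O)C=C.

17

Hydrogens are implicit in SMILES; fill each atom to its normal valence:
  5 × C: 1 H each → 5
  3 × C: 2 H each → 6
  1 × C: 3 H
  1 × C: no H
  1 × N: 2 H
  1 × O: 1 H
  1 × O: no H
  Total hydrogens = 17.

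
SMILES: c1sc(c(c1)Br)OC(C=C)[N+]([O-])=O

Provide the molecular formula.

C7H6BrNO3S

Heavy atoms from the SMILES: 1 Br, 7 C, 1 N, 3 O, 1 S.
Implicit hydrogens by atom environment:
  2 × C (aromatic): 1 H each → 2
  2 × C: 1 H each → 2
  2 × C (aromatic): no H
  2 × O: no H
  1 × Br: no H
  1 × C: 2 H
  1 × N (charge +1): no H
  1 × O (charge -1): no H
  1 × S (aromatic): no H
  Total hydrogens = 6.
Molecular formula: C7H6BrNO3S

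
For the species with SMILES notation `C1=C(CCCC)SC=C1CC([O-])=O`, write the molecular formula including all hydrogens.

Heavy atoms from the SMILES: 10 C, 2 O, 1 S.
Implicit hydrogens by atom environment:
  4 × C: 2 H each → 8
  2 × C (aromatic): 1 H each → 2
  2 × C (aromatic): no H
  1 × C: 3 H
  1 × C: no H
  1 × O: no H
  1 × O (charge -1): no H
  1 × S (aromatic): no H
  Total hydrogens = 13.
Net charge -1.
Molecular formula: C10H13O2S-

C10H13O2S-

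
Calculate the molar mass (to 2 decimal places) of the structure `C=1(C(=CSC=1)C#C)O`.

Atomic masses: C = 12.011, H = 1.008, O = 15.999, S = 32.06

124.16

Molecular formula: C6H4OS.
M = 6×12.011 + 4×1.008 + 1×15.999 + 1×32.06 = 124.16 g/mol.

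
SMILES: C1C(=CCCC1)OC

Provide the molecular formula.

Heavy atoms from the SMILES: 7 C, 1 O.
Implicit hydrogens by atom environment:
  4 × C: 2 H each → 8
  1 × C: 3 H
  1 × C: 1 H
  1 × C: no H
  1 × O: no H
  Total hydrogens = 12.
Molecular formula: C7H12O

C7H12O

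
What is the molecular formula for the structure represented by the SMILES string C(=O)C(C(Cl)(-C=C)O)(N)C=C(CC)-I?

Heavy atoms from the SMILES: 9 C, 1 Cl, 1 I, 1 N, 2 O.
Implicit hydrogens by atom environment:
  3 × C: 1 H each → 3
  3 × C: no H
  2 × C: 2 H each → 4
  1 × C: 3 H
  1 × Cl: no H
  1 × I: no H
  1 × N: 2 H
  1 × O: 1 H
  1 × O: no H
  Total hydrogens = 13.
Molecular formula: C9H13ClINO2

C9H13ClINO2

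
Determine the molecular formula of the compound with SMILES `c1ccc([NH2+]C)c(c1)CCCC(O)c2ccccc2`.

C17H22NO+

Heavy atoms from the SMILES: 17 C, 1 N, 1 O.
Implicit hydrogens by atom environment:
  9 × C (aromatic): 1 H each → 9
  3 × C: 2 H each → 6
  3 × C (aromatic): no H
  1 × C: 3 H
  1 × C: 1 H
  1 × N (charge +1): 2 H
  1 × O: 1 H
  Total hydrogens = 22.
Net charge +1.
Molecular formula: C17H22NO+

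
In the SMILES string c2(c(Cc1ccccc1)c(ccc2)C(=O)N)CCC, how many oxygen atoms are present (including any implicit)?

1

The symbol for oxygen appears 1 time in the SMILES.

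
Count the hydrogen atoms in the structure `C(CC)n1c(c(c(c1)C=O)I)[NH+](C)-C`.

16

Hydrogens are implicit in SMILES; fill each atom to its normal valence:
  3 × C: 3 H each → 9
  3 × C (aromatic): no H
  2 × C: 2 H each → 4
  1 × C (aromatic): 1 H
  1 × C: 1 H
  1 × I: no H
  1 × N (charge +1): 1 H
  1 × N (aromatic): no H
  1 × O: no H
  Total hydrogens = 16.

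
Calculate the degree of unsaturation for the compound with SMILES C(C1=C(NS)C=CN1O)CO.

Molecular formula from the SMILES: C6H10N2O2S.
DoU = (2C + 2 + N − H − X)/2 = (2·6 + 2 + 2 − 10 − 0)/2 = 6/2 = 3.
(Structurally: 1 ring(s) + 2 π bond(s) = 3.)

3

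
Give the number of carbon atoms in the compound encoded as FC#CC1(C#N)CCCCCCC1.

11

The symbol for carbon appears 11 times in the SMILES.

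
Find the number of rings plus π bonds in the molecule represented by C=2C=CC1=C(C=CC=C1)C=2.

7

Molecular formula from the SMILES: C10H8.
DoU = (2C + 2 + N − H − X)/2 = (2·10 + 2 + 0 − 8 − 0)/2 = 14/2 = 7.
(Structurally: 2 ring(s) + 5 π bond(s) = 7.)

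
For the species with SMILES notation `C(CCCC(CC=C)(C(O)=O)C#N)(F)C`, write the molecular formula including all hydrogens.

C11H16FNO2

Heavy atoms from the SMILES: 11 C, 1 F, 1 N, 2 O.
Implicit hydrogens by atom environment:
  5 × C: 2 H each → 10
  3 × C: no H
  2 × C: 1 H each → 2
  1 × C: 3 H
  1 × F: no H
  1 × N: no H
  1 × O: 1 H
  1 × O: no H
  Total hydrogens = 16.
Molecular formula: C11H16FNO2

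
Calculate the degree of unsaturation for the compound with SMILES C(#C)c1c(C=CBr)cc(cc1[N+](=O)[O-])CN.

Molecular formula from the SMILES: C11H9BrN2O2.
DoU = (2C + 2 + N − H − X)/2 = (2·11 + 2 + 2 − 9 − 1)/2 = 16/2 = 8.
(Structurally: 1 ring(s) + 7 π bond(s) = 8.)

8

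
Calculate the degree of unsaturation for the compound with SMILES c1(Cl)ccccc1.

4

Molecular formula from the SMILES: C6H5Cl.
DoU = (2C + 2 + N − H − X)/2 = (2·6 + 2 + 0 − 5 − 1)/2 = 8/2 = 4.
(Structurally: 1 ring(s) + 3 π bond(s) = 4.)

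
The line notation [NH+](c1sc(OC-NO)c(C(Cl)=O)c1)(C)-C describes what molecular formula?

Heavy atoms from the SMILES: 8 C, 1 Cl, 2 N, 3 O, 1 S.
Implicit hydrogens by atom environment:
  3 × C (aromatic): no H
  2 × C: 3 H each → 6
  2 × O: no H
  1 × C: 2 H
  1 × C (aromatic): 1 H
  1 × C: no H
  1 × Cl: no H
  1 × N (charge +1): 1 H
  1 × N: 1 H
  1 × O: 1 H
  1 × S (aromatic): no H
  Total hydrogens = 12.
Net charge +1.
Molecular formula: C8H12ClN2O3S+

C8H12ClN2O3S+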